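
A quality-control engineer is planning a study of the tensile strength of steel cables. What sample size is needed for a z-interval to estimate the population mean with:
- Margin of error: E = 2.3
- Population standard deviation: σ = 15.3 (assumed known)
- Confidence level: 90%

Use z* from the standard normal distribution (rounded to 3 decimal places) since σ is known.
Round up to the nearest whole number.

Using z* since population σ is known (z-interval formula).

For 90% confidence, z* = 1.645 (from standard normal table)

Sample size formula for z-interval: n = (z*σ/E)²

n = (1.645 × 15.3 / 2.3)²
  = (10.942826)²
  = 119.7454

Round up to the nearest whole number: n = 120

120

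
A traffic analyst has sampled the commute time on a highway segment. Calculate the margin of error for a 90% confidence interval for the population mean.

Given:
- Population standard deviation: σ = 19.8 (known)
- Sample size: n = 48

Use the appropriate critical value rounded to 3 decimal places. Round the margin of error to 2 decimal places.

The population standard deviation σ is known, so use the z-interval margin of error formula.

For 90% confidence, z* = 1.645 (from standard normal table)

Margin of error formula for z-interval: E = z* × σ/√n

E = 1.645 × 19.8/√48
  = 1.645 × 2.857884
  = 4.7012

Rounded to 2 decimal places:

4.70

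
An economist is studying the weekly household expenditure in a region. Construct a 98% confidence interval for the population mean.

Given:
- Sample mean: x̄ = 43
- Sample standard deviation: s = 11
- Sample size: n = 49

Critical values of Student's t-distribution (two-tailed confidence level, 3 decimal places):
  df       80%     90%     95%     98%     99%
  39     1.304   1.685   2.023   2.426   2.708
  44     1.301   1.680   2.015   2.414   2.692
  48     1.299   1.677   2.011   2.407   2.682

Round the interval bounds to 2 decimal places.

The population standard deviation σ is unknown (only the sample standard deviation s is given), so use a t-interval with df = n - 1 = 49 - 1 = 48.

For 98% confidence with df = 48, t* = 2.407 (from t-table)

Standard error: SE = s/√n = 11/√49 = 1.571429

Margin of error: E = t* × SE = 2.407 × 1.571429 = 3.7824

T-interval: x̄ ± E = 43 ± 3.7824 = (39.2176, 46.7824)

Rounded to 2 decimal places:

(39.22, 46.78)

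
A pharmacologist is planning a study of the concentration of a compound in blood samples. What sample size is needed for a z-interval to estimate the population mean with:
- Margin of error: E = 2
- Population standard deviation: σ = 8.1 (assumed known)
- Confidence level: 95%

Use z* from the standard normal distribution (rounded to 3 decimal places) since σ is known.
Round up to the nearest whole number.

Using z* since population σ is known (z-interval formula).

For 95% confidence, z* = 1.96 (from standard normal table)

Sample size formula for z-interval: n = (z*σ/E)²

n = (1.96 × 8.1 / 2)²
  = (7.938000)²
  = 63.0118

Round up to the nearest whole number: n = 64

64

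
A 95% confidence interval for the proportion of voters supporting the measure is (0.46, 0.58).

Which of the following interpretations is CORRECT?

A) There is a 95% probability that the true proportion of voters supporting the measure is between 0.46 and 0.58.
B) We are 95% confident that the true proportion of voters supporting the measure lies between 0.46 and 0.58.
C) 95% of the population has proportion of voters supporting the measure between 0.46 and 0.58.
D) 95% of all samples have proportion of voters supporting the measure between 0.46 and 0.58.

A confidence interval represents our confidence in the procedure, not a probability statement about the parameter.

Key concept: If we repeated this sampling process many times and computed a 95% CI each time, about 95% of those intervals would contain the true population parameter.

For this specific interval (0.46, 0.58):
- Midpoint (point estimate): 0.52
- Margin of error: 0.06

The correct interpretation is the one stating confidence that the true parameter lies in the interval — option B.

B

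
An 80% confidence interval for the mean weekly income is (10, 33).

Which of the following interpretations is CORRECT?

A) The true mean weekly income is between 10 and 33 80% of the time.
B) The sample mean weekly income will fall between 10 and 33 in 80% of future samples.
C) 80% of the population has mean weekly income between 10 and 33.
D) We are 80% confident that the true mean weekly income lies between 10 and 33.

A confidence interval represents our confidence in the procedure, not a probability statement about the parameter.

Key concept: If we repeated this sampling process many times and computed an 80% CI each time, about 80% of those intervals would contain the true population parameter.

For this specific interval (10, 33):
- Midpoint (point estimate): 21.5
- Margin of error: 11.5

The correct interpretation is the one stating confidence that the true parameter lies in the interval — option D.

D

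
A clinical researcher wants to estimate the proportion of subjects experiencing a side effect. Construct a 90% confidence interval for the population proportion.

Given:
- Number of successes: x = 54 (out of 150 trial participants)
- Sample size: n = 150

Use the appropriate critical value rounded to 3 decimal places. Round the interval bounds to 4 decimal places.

Sample proportion: p̂ = 54/150 = 0.360000

Check conditions for normal approximation:
  np̂ = 54 ≥ 10 ✓
  n(1-p̂) = 96 ≥ 10 ✓

The sample is large enough, so use a z-interval (normal approximation) for the proportion.

For 90% confidence, z* = 1.645 (from standard normal table)

Standard error: SE = √(p̂(1-p̂)/n) = √(0.360000×0.640000/150) = 0.03919184

Margin of error: E = z* × SE = 1.645 × 0.03919184 = 0.064471

Z-interval: p̂ ± E = 0.360000 ± 0.064471 = (0.295529, 0.424471)

Rounded to 4 decimal places:

(0.2955, 0.4245)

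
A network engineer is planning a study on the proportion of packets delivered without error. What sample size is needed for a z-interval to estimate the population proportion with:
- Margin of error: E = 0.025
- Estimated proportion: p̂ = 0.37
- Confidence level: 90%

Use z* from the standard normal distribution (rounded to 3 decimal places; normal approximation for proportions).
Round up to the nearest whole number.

Using z* for proportion z-interval (normal approximation).

For 90% confidence, z* = 1.645 (from standard normal table)

Sample size formula for proportion z-interval: n = z*²p̂(1-p̂)/E²

n = 1.645² × 0.37 × 0.63 / 0.025²
  = 2.706025 × 0.2331 / 0.000625
  = 1009.2391

Round up to the nearest whole number: n = 1010

1010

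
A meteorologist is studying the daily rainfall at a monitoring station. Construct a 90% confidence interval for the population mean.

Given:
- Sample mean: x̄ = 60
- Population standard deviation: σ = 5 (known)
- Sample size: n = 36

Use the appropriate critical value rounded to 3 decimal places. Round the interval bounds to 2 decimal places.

The population standard deviation σ is known, so use a z-interval (standard normal critical value).

For 90% confidence, z* = 1.645 (from standard normal table)

Standard error: SE = σ/√n = 5/√36 = 0.833333

Margin of error: E = z* × SE = 1.645 × 0.833333 = 1.3708

Z-interval: x̄ ± E = 60 ± 1.3708 = (58.6292, 61.3708)

Rounded to 2 decimal places:

(58.63, 61.37)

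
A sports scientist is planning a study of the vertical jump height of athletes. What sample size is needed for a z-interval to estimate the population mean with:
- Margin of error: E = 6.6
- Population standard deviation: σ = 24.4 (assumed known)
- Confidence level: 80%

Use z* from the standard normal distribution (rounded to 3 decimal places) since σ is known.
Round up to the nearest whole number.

Using z* since population σ is known (z-interval formula).

For 80% confidence, z* = 1.282 (from standard normal table)

Sample size formula for z-interval: n = (z*σ/E)²

n = (1.282 × 24.4 / 6.6)²
  = (4.739515)²
  = 22.4630

Round up to the nearest whole number: n = 23

23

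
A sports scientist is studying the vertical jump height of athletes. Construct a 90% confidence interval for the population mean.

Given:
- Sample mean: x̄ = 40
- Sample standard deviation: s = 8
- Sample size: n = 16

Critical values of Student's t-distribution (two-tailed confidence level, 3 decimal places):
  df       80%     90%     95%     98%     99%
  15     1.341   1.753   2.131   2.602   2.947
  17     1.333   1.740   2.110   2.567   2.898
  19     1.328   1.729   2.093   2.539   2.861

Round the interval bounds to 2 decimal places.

The population standard deviation σ is unknown (only the sample standard deviation s is given), so use a t-interval with df = n - 1 = 16 - 1 = 15.

For 90% confidence with df = 15, t* = 1.753 (from t-table)

Standard error: SE = s/√n = 8/√16 = 2.000000

Margin of error: E = t* × SE = 1.753 × 2.000000 = 3.5060

T-interval: x̄ ± E = 40 ± 3.5060 = (36.4940, 43.5060)

Rounded to 2 decimal places:

(36.49, 43.51)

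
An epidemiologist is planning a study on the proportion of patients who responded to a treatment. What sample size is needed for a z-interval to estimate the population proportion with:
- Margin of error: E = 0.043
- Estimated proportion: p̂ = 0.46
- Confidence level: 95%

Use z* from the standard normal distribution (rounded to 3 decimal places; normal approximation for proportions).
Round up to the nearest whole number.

Using z* for proportion z-interval (normal approximation).

For 95% confidence, z* = 1.96 (from standard normal table)

Sample size formula for proportion z-interval: n = z*²p̂(1-p̂)/E²

n = 1.96² × 0.46 × 0.54 / 0.043²
  = 3.8416 × 0.2484 / 0.001849
  = 516.0916

Round up to the nearest whole number: n = 517

517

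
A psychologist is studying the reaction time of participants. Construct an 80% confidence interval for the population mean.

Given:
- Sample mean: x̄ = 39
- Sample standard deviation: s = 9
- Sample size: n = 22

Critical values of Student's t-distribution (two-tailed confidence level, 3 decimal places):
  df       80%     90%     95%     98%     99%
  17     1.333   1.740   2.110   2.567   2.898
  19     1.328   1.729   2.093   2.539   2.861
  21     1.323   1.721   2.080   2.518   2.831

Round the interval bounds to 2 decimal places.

The population standard deviation σ is unknown (only the sample standard deviation s is given), so use a t-interval with df = n - 1 = 22 - 1 = 21.

For 80% confidence with df = 21, t* = 1.323 (from t-table)

Standard error: SE = s/√n = 9/√22 = 1.918806

Margin of error: E = t* × SE = 1.323 × 1.918806 = 2.5386

T-interval: x̄ ± E = 39 ± 2.5386 = (36.4614, 41.5386)

Rounded to 2 decimal places:

(36.46, 41.54)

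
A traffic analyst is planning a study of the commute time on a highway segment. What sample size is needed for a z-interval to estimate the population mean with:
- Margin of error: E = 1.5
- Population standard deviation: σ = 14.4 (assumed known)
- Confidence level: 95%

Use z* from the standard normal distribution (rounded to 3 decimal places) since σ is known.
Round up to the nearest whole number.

Using z* since population σ is known (z-interval formula).

For 95% confidence, z* = 1.96 (from standard normal table)

Sample size formula for z-interval: n = (z*σ/E)²

n = (1.96 × 14.4 / 1.5)²
  = (18.816000)²
  = 354.0419

Round up to the nearest whole number: n = 355

355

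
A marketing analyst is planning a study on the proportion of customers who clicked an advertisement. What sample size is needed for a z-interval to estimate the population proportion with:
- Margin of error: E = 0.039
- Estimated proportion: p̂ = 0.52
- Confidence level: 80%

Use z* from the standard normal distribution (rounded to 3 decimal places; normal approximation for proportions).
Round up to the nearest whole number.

Using z* for proportion z-interval (normal approximation).

For 80% confidence, z* = 1.282 (from standard normal table)

Sample size formula for proportion z-interval: n = z*²p̂(1-p̂)/E²

n = 1.282² × 0.52 × 0.48 / 0.039²
  = 1.643524 × 0.2496 / 0.001521
  = 269.7065

Round up to the nearest whole number: n = 270

270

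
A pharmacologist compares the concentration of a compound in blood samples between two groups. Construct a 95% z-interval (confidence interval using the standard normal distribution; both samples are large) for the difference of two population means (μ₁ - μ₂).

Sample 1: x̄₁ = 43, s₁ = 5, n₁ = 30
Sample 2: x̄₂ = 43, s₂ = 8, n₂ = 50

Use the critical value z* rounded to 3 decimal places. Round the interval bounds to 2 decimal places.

Both samples are large (n₁ = 30 ≥ 30, n₂ = 50 ≥ 30), so a z-interval for the difference of means applies.

Point estimate: x̄₁ - x̄₂ = 43 - 43 = 0

Standard error: SE = √(s₁²/n₁ + s₂²/n₂)
= √(5²/30 + 8²/50)
= √(0.833333 + 1.280000)
= 1.453731

For 95% confidence, z* = 1.96 (from standard normal table)
Margin of error: E = z* × SE = 1.96 × 1.453731 = 2.8493

Z-interval: (x̄₁ - x̄₂) ± E = 0 ± 2.8493 = (-2.8493, 2.8493)

Rounded to 2 decimal places:

(-2.85, 2.85)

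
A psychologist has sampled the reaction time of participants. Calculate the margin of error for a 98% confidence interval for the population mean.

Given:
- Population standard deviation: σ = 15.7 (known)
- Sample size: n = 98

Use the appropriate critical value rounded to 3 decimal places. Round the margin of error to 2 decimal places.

The population standard deviation σ is known, so use the z-interval margin of error formula.

For 98% confidence, z* = 2.326 (from standard normal table)

Margin of error formula for z-interval: E = z* × σ/√n

E = 2.326 × 15.7/√98
  = 2.326 × 1.585939
  = 3.6889

Rounded to 2 decimal places:

3.69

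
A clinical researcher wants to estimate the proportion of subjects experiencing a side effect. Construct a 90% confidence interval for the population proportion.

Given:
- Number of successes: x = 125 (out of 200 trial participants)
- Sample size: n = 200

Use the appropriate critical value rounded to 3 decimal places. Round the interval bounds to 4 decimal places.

Sample proportion: p̂ = 125/200 = 0.625000

Check conditions for normal approximation:
  np̂ = 125 ≥ 10 ✓
  n(1-p̂) = 75 ≥ 10 ✓

The sample is large enough, so use a z-interval (normal approximation) for the proportion.

For 90% confidence, z* = 1.645 (from standard normal table)

Standard error: SE = √(p̂(1-p̂)/n) = √(0.625000×0.375000/200) = 0.03423266

Margin of error: E = z* × SE = 1.645 × 0.03423266 = 0.056313

Z-interval: p̂ ± E = 0.625000 ± 0.056313 = (0.568687, 0.681313)

Rounded to 4 decimal places:

(0.5687, 0.6813)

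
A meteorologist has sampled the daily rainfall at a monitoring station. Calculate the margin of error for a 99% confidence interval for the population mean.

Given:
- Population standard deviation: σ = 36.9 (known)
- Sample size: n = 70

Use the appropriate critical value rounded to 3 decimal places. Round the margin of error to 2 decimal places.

The population standard deviation σ is known, so use the z-interval margin of error formula.

For 99% confidence, z* = 2.576 (from standard normal table)

Margin of error formula for z-interval: E = z* × σ/√n

E = 2.576 × 36.9/√70
  = 2.576 × 4.410394
  = 11.3612

Rounded to 2 decimal places:

11.36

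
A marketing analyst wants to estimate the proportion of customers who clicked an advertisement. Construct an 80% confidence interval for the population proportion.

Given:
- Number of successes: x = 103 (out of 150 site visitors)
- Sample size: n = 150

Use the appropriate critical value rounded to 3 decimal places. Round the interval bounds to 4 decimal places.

Sample proportion: p̂ = 103/150 = 0.686667

Check conditions for normal approximation:
  np̂ = 103 ≥ 10 ✓
  n(1-p̂) = 47 ≥ 10 ✓

The sample is large enough, so use a z-interval (normal approximation) for the proportion.

For 80% confidence, z* = 1.282 (from standard normal table)

Standard error: SE = √(p̂(1-p̂)/n) = √(0.686667×0.313333/150) = 0.03787308

Margin of error: E = z* × SE = 1.282 × 0.03787308 = 0.048553

Z-interval: p̂ ± E = 0.686667 ± 0.048553 = (0.638113, 0.735220)

Rounded to 4 decimal places:

(0.6381, 0.7352)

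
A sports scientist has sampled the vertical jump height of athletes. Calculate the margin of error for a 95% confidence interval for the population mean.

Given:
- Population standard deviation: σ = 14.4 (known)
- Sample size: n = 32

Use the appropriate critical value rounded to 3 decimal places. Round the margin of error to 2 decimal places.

The population standard deviation σ is known, so use the z-interval margin of error formula.

For 95% confidence, z* = 1.96 (from standard normal table)

Margin of error formula for z-interval: E = z* × σ/√n

E = 1.96 × 14.4/√32
  = 1.96 × 2.545584
  = 4.9893

Rounded to 2 decimal places:

4.99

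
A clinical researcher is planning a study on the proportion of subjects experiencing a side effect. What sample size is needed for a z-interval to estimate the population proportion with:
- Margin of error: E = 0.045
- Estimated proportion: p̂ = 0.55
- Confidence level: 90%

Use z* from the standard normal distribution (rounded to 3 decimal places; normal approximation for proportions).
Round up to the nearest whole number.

Using z* for proportion z-interval (normal approximation).

For 90% confidence, z* = 1.645 (from standard normal table)

Sample size formula for proportion z-interval: n = z*²p̂(1-p̂)/E²

n = 1.645² × 0.55 × 0.45 / 0.045²
  = 2.706025 × 0.2475 / 0.002025
  = 330.7364

Round up to the nearest whole number: n = 331

331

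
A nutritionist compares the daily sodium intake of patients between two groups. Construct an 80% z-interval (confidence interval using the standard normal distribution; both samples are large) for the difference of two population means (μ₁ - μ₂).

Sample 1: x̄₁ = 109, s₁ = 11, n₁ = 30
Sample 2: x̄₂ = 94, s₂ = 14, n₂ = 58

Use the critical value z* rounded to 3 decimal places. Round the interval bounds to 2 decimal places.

Both samples are large (n₁ = 30 ≥ 30, n₂ = 58 ≥ 30), so a z-interval for the difference of means applies.

Point estimate: x̄₁ - x̄₂ = 109 - 94 = 15

Standard error: SE = √(s₁²/n₁ + s₂²/n₂)
= √(11²/30 + 14²/58)
= √(4.033333 + 3.379310)
= 2.722617

For 80% confidence, z* = 1.282 (from standard normal table)
Margin of error: E = z* × SE = 1.282 × 2.722617 = 3.4904

Z-interval: (x̄₁ - x̄₂) ± E = 15 ± 3.4904 = (11.5096, 18.4904)

Rounded to 2 decimal places:

(11.51, 18.49)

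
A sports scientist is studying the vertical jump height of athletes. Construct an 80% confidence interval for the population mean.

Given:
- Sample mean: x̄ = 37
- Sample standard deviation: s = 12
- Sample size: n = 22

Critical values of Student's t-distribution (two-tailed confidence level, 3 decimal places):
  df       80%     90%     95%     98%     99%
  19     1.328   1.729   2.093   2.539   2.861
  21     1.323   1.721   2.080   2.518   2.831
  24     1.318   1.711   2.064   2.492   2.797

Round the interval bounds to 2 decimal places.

The population standard deviation σ is unknown (only the sample standard deviation s is given), so use a t-interval with df = n - 1 = 22 - 1 = 21.

For 80% confidence with df = 21, t* = 1.323 (from t-table)

Standard error: SE = s/√n = 12/√22 = 2.558409

Margin of error: E = t* × SE = 1.323 × 2.558409 = 3.3848

T-interval: x̄ ± E = 37 ± 3.3848 = (33.6152, 40.3848)

Rounded to 2 decimal places:

(33.62, 40.38)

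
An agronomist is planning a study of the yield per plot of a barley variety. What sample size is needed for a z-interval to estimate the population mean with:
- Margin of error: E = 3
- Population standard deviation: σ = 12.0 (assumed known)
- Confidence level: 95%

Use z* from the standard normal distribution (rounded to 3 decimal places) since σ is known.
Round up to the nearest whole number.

Using z* since population σ is known (z-interval formula).

For 95% confidence, z* = 1.96 (from standard normal table)

Sample size formula for z-interval: n = (z*σ/E)²

n = (1.96 × 12.0 / 3)²
  = (7.840000)²
  = 61.4656

Round up to the nearest whole number: n = 62

62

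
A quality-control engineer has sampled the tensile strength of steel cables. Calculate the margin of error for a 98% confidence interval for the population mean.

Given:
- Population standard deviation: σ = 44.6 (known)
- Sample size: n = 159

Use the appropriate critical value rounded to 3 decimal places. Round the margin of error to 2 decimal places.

The population standard deviation σ is known, so use the z-interval margin of error formula.

For 98% confidence, z* = 2.326 (from standard normal table)

Margin of error formula for z-interval: E = z* × σ/√n

E = 2.326 × 44.6/√159
  = 2.326 × 3.537010
  = 8.2271

Rounded to 2 decimal places:

8.23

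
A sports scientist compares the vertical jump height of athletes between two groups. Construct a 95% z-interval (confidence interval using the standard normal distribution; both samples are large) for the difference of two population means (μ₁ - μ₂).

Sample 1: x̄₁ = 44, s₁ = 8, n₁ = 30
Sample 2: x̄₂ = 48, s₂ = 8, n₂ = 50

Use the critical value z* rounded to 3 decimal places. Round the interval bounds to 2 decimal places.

Both samples are large (n₁ = 30 ≥ 30, n₂ = 50 ≥ 30), so a z-interval for the difference of means applies.

Point estimate: x̄₁ - x̄₂ = 44 - 48 = -4

Standard error: SE = √(s₁²/n₁ + s₂²/n₂)
= √(8²/30 + 8²/50)
= √(2.133333 + 1.280000)
= 1.847521

For 95% confidence, z* = 1.96 (from standard normal table)
Margin of error: E = z* × SE = 1.96 × 1.847521 = 3.6211

Z-interval: (x̄₁ - x̄₂) ± E = -4 ± 3.6211 = (-7.6211, -0.3789)

Rounded to 2 decimal places:

(-7.62, -0.38)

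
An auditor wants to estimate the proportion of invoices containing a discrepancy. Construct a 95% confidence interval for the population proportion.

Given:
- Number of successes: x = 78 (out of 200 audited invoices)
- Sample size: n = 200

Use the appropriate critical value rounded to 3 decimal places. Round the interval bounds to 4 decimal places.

Sample proportion: p̂ = 78/200 = 0.390000

Check conditions for normal approximation:
  np̂ = 78 ≥ 10 ✓
  n(1-p̂) = 122 ≥ 10 ✓

The sample is large enough, so use a z-interval (normal approximation) for the proportion.

For 95% confidence, z* = 1.96 (from standard normal table)

Standard error: SE = √(p̂(1-p̂)/n) = √(0.390000×0.610000/200) = 0.03448913

Margin of error: E = z* × SE = 1.96 × 0.03448913 = 0.067599

Z-interval: p̂ ± E = 0.390000 ± 0.067599 = (0.322401, 0.457599)

Rounded to 4 decimal places:

(0.3224, 0.4576)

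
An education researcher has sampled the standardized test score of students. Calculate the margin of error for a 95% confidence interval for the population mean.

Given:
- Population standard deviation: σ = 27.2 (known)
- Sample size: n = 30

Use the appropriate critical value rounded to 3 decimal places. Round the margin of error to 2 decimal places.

The population standard deviation σ is known, so use the z-interval margin of error formula.

For 95% confidence, z* = 1.96 (from standard normal table)

Margin of error formula for z-interval: E = z* × σ/√n

E = 1.96 × 27.2/√30
  = 1.96 × 4.966018
  = 9.7334

Rounded to 2 decimal places:

9.73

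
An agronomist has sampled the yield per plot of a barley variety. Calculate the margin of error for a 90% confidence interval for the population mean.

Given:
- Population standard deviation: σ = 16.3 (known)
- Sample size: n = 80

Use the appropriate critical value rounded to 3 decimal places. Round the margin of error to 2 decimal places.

The population standard deviation σ is known, so use the z-interval margin of error formula.

For 90% confidence, z* = 1.645 (from standard normal table)

Margin of error formula for z-interval: E = z* × σ/√n

E = 1.645 × 16.3/√80
  = 1.645 × 1.822395
  = 2.9978

Rounded to 2 decimal places:

3.00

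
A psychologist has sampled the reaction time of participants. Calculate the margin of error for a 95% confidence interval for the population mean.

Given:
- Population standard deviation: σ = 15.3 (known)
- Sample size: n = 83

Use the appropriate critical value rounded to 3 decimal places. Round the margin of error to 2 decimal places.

The population standard deviation σ is known, so use the z-interval margin of error formula.

For 95% confidence, z* = 1.96 (from standard normal table)

Margin of error formula for z-interval: E = z* × σ/√n

E = 1.96 × 15.3/√83
  = 1.96 × 1.679393
  = 3.2916

Rounded to 2 decimal places:

3.29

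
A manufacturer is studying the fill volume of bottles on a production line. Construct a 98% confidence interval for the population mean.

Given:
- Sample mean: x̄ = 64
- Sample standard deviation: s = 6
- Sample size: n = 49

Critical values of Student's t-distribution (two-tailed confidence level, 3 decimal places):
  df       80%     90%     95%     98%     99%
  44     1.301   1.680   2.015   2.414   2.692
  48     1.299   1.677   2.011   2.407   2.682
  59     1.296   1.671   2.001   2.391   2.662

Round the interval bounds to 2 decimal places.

The population standard deviation σ is unknown (only the sample standard deviation s is given), so use a t-interval with df = n - 1 = 49 - 1 = 48.

For 98% confidence with df = 48, t* = 2.407 (from t-table)

Standard error: SE = s/√n = 6/√49 = 0.857143

Margin of error: E = t* × SE = 2.407 × 0.857143 = 2.0631

T-interval: x̄ ± E = 64 ± 2.0631 = (61.9369, 66.0631)

Rounded to 2 decimal places:

(61.94, 66.06)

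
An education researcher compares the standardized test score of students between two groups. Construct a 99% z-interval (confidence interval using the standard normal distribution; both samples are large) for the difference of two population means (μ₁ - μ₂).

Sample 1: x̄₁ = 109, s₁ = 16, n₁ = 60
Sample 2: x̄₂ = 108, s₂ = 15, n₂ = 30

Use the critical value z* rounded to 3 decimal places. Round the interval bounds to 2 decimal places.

Both samples are large (n₁ = 60 ≥ 30, n₂ = 30 ≥ 30), so a z-interval for the difference of means applies.

Point estimate: x̄₁ - x̄₂ = 109 - 108 = 1

Standard error: SE = √(s₁²/n₁ + s₂²/n₂)
= √(16²/60 + 15²/30)
= √(4.266667 + 7.500000)
= 3.430258

For 99% confidence, z* = 2.576 (from standard normal table)
Margin of error: E = z* × SE = 2.576 × 3.430258 = 8.8363

Z-interval: (x̄₁ - x̄₂) ± E = 1 ± 8.8363 = (-7.8363, 9.8363)

Rounded to 2 decimal places:

(-7.84, 9.84)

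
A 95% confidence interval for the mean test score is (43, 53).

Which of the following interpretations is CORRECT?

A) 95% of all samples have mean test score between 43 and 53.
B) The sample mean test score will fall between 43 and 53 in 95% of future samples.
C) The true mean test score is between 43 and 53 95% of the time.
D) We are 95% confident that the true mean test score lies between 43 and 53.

A confidence interval represents our confidence in the procedure, not a probability statement about the parameter.

Key concept: If we repeated this sampling process many times and computed a 95% CI each time, about 95% of those intervals would contain the true population parameter.

For this specific interval (43, 53):
- Midpoint (point estimate): 48
- Margin of error: 5

The correct interpretation is the one stating confidence that the true parameter lies in the interval — option D.

D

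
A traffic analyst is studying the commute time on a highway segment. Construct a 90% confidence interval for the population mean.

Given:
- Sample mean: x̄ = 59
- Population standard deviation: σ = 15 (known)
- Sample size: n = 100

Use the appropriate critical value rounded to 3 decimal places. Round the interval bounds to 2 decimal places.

The population standard deviation σ is known, so use a z-interval (standard normal critical value).

For 90% confidence, z* = 1.645 (from standard normal table)

Standard error: SE = σ/√n = 15/√100 = 1.500000

Margin of error: E = z* × SE = 1.645 × 1.500000 = 2.4675

Z-interval: x̄ ± E = 59 ± 2.4675 = (56.5325, 61.4675)

Rounded to 2 decimal places:

(56.53, 61.47)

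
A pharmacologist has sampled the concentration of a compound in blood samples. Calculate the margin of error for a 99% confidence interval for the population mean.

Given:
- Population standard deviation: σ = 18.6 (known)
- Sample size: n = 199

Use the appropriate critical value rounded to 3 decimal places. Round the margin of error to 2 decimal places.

The population standard deviation σ is known, so use the z-interval margin of error formula.

For 99% confidence, z* = 2.576 (from standard normal table)

Margin of error formula for z-interval: E = z* × σ/√n

E = 2.576 × 18.6/√199
  = 2.576 × 1.318519
  = 3.3965

Rounded to 2 decimal places:

3.40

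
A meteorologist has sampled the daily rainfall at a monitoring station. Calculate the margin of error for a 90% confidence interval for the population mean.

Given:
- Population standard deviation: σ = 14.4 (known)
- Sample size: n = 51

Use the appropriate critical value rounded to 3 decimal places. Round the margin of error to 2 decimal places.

The population standard deviation σ is known, so use the z-interval margin of error formula.

For 90% confidence, z* = 1.645 (from standard normal table)

Margin of error formula for z-interval: E = z* × σ/√n

E = 1.645 × 14.4/√51
  = 1.645 × 2.016403
  = 3.3170

Rounded to 2 decimal places:

3.32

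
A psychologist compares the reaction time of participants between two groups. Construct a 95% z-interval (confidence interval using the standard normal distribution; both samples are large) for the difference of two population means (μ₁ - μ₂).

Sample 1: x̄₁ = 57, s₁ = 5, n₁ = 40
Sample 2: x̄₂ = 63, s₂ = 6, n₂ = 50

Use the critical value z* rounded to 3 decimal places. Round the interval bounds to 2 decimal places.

Both samples are large (n₁ = 40 ≥ 30, n₂ = 50 ≥ 30), so a z-interval for the difference of means applies.

Point estimate: x̄₁ - x̄₂ = 57 - 63 = -6

Standard error: SE = √(s₁²/n₁ + s₂²/n₂)
= √(5²/40 + 6²/50)
= √(0.625000 + 0.720000)
= 1.159741

For 95% confidence, z* = 1.96 (from standard normal table)
Margin of error: E = z* × SE = 1.96 × 1.159741 = 2.2731

Z-interval: (x̄₁ - x̄₂) ± E = -6 ± 2.2731 = (-8.2731, -3.7269)

Rounded to 2 decimal places:

(-8.27, -3.73)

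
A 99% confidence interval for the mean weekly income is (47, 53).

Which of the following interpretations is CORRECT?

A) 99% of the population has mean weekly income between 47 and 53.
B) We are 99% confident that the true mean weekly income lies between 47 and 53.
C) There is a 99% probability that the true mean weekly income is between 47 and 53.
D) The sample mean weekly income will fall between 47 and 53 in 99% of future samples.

A confidence interval represents our confidence in the procedure, not a probability statement about the parameter.

Key concept: If we repeated this sampling process many times and computed a 99% CI each time, about 99% of those intervals would contain the true population parameter.

For this specific interval (47, 53):
- Midpoint (point estimate): 50
- Margin of error: 3

The correct interpretation is the one stating confidence that the true parameter lies in the interval — option B.

B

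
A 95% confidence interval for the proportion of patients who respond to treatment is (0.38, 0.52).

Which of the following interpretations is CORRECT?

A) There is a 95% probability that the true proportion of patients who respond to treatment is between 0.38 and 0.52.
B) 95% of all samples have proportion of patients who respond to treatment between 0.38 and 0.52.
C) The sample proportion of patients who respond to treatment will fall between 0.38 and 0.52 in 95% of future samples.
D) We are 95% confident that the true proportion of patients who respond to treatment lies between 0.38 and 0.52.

A confidence interval represents our confidence in the procedure, not a probability statement about the parameter.

Key concept: If we repeated this sampling process many times and computed a 95% CI each time, about 95% of those intervals would contain the true population parameter.

For this specific interval (0.38, 0.52):
- Midpoint (point estimate): 0.45
- Margin of error: 0.07

The correct interpretation is the one stating confidence that the true parameter lies in the interval — option D.

D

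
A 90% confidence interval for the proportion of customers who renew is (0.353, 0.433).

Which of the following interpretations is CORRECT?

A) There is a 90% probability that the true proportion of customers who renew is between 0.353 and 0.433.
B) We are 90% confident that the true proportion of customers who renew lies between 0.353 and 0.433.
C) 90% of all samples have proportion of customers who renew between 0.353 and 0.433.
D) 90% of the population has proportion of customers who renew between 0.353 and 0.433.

A confidence interval represents our confidence in the procedure, not a probability statement about the parameter.

Key concept: If we repeated this sampling process many times and computed a 90% CI each time, about 90% of those intervals would contain the true population parameter.

For this specific interval (0.353, 0.433):
- Midpoint (point estimate): 0.393
- Margin of error: 0.04

The correct interpretation is the one stating confidence that the true parameter lies in the interval — option B.

B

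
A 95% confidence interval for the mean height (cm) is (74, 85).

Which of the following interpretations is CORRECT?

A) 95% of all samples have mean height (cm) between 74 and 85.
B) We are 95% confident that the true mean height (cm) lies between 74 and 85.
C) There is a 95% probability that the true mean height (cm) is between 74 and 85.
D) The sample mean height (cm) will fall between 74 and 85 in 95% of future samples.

A confidence interval represents our confidence in the procedure, not a probability statement about the parameter.

Key concept: If we repeated this sampling process many times and computed a 95% CI each time, about 95% of those intervals would contain the true population parameter.

For this specific interval (74, 85):
- Midpoint (point estimate): 79.5
- Margin of error: 5.5

The correct interpretation is the one stating confidence that the true parameter lies in the interval — option B.

B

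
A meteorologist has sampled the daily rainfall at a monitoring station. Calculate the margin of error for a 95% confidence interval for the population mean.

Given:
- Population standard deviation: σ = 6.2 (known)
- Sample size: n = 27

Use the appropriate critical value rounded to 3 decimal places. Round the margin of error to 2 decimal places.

The population standard deviation σ is known, so use the z-interval margin of error formula.

For 95% confidence, z* = 1.96 (from standard normal table)

Margin of error formula for z-interval: E = z* × σ/√n

E = 1.96 × 6.2/√27
  = 1.96 × 1.193191
  = 2.3387

Rounded to 2 decimal places:

2.34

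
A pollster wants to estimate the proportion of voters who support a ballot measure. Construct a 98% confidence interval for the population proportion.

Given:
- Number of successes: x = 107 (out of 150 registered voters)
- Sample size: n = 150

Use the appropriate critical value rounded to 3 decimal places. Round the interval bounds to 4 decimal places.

Sample proportion: p̂ = 107/150 = 0.713333

Check conditions for normal approximation:
  np̂ = 107 ≥ 10 ✓
  n(1-p̂) = 43 ≥ 10 ✓

The sample is large enough, so use a z-interval (normal approximation) for the proportion.

For 98% confidence, z* = 2.326 (from standard normal table)

Standard error: SE = √(p̂(1-p̂)/n) = √(0.713333×0.286667/150) = 0.03692234

Margin of error: E = z* × SE = 2.326 × 0.03692234 = 0.085881

Z-interval: p̂ ± E = 0.713333 ± 0.085881 = (0.627452, 0.799215)

Rounded to 4 decimal places:

(0.6275, 0.7992)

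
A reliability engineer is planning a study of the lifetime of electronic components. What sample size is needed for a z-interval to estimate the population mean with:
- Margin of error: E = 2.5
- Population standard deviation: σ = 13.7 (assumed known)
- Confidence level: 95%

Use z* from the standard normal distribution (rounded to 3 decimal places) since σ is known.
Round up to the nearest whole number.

Using z* since population σ is known (z-interval formula).

For 95% confidence, z* = 1.96 (from standard normal table)

Sample size formula for z-interval: n = (z*σ/E)²

n = (1.96 × 13.7 / 2.5)²
  = (10.740800)²
  = 115.3648

Round up to the nearest whole number: n = 116

116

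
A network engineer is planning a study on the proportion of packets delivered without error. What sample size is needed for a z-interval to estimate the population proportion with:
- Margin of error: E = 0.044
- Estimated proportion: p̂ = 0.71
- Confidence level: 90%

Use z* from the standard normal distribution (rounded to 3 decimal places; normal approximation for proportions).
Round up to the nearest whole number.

Using z* for proportion z-interval (normal approximation).

For 90% confidence, z* = 1.645 (from standard normal table)

Sample size formula for proportion z-interval: n = z*²p̂(1-p̂)/E²

n = 1.645² × 0.71 × 0.29 / 0.044²
  = 2.706025 × 0.2059 / 0.001936
  = 287.7947

Round up to the nearest whole number: n = 288

288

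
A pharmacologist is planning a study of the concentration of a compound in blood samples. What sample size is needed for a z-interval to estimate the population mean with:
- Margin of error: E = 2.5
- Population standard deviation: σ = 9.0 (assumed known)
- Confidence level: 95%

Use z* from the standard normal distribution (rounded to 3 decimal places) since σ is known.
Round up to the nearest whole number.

Using z* since population σ is known (z-interval formula).

For 95% confidence, z* = 1.96 (from standard normal table)

Sample size formula for z-interval: n = (z*σ/E)²

n = (1.96 × 9.0 / 2.5)²
  = (7.056000)²
  = 49.7871

Round up to the nearest whole number: n = 50

50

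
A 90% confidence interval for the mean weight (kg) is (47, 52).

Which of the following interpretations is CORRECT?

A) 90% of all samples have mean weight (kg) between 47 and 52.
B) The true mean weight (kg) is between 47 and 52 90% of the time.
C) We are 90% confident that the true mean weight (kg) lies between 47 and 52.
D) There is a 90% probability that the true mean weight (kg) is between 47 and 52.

A confidence interval represents our confidence in the procedure, not a probability statement about the parameter.

Key concept: If we repeated this sampling process many times and computed a 90% CI each time, about 90% of those intervals would contain the true population parameter.

For this specific interval (47, 52):
- Midpoint (point estimate): 49.5
- Margin of error: 2.5

The correct interpretation is the one stating confidence that the true parameter lies in the interval — option C.

C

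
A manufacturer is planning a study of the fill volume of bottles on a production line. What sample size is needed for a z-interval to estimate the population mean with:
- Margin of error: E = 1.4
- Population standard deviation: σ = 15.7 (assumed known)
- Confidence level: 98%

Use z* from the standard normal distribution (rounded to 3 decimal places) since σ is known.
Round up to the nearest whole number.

Using z* since population σ is known (z-interval formula).

For 98% confidence, z* = 2.326 (from standard normal table)

Sample size formula for z-interval: n = (z*σ/E)²

n = (2.326 × 15.7 / 1.4)²
  = (26.084429)²
  = 680.3974

Round up to the nearest whole number: n = 681

681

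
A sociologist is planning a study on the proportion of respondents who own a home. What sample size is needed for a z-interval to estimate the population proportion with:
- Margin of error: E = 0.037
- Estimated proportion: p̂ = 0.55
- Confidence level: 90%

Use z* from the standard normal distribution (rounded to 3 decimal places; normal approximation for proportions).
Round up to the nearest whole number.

Using z* for proportion z-interval (normal approximation).

For 90% confidence, z* = 1.645 (from standard normal table)

Sample size formula for proportion z-interval: n = z*²p̂(1-p̂)/E²

n = 1.645² × 0.55 × 0.45 / 0.037²
  = 2.706025 × 0.2475 / 0.001369
  = 489.2193

Round up to the nearest whole number: n = 490

490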